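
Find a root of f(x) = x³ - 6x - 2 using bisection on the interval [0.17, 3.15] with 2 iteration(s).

f(x) = x³ - 6x - 2
Initial interval: [0.17, 3.15]

Iteration 1:
  c_1 = (0.170000 + 3.150000)/2 = 1.660000
  f(c_1) = f(1.660000) = -7.385704
  f(a) × f(c) ≥ 0, new interval: [1.660000, 3.150000]
Iteration 2:
  c_2 = (1.660000 + 3.150000)/2 = 2.405000
  f(c_2) = f(2.405000) = -2.519420
  f(a) × f(c) ≥ 0, new interval: [2.405000, 3.150000]

After 2 iteration(s), the approximation is c_2 = 2.405000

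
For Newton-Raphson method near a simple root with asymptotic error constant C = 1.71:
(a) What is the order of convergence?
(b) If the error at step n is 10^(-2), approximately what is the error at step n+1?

(a) Newton-Raphson has quadratic (order 2) convergence near simple roots.
    This means |e_{n+1}| ≈ C|e_n|².

(b) With |e_n| = 10^(-2) and C = 1.71:
    |e_{n+1}| ≈ 1.71 × (10^(-2))² = 1.71 × 10^(-4)

(a) 2 (quadratic); (b) |e_{n+1}| ≈ 1.710e-04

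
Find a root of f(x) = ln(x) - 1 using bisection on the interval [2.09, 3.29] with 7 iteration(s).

f(x) = ln(x) - 1
Initial interval: [2.09, 3.29]

Iteration 1:
  c_1 = (2.090000 + 3.290000)/2 = 2.690000
  f(c_1) = f(2.690000) = -0.010459
  f(a) × f(c) ≥ 0, new interval: [2.690000, 3.290000]
Iteration 2:
  c_2 = (2.690000 + 3.290000)/2 = 2.990000
  f(c_2) = f(2.990000) = 0.095273
  f(a) × f(c) < 0, new interval: [2.690000, 2.990000]
Iteration 3:
  c_3 = (2.690000 + 2.990000)/2 = 2.840000
  f(c_3) = f(2.840000) = 0.043804
  f(a) × f(c) < 0, new interval: [2.690000, 2.840000]
Iteration 4:
  c_4 = (2.690000 + 2.840000)/2 = 2.765000
  f(c_4) = f(2.765000) = 0.017041
  f(a) × f(c) < 0, new interval: [2.690000, 2.765000]
Iteration 5:
  c_5 = (2.690000 + 2.765000)/2 = 2.727500
  f(c_5) = f(2.727500) = 0.003385
  f(a) × f(c) < 0, new interval: [2.690000, 2.727500]
Iteration 6:
  c_6 = (2.690000 + 2.727500)/2 = 2.708750
  f(c_6) = f(2.708750) = -0.003513
  f(a) × f(c) ≥ 0, new interval: [2.708750, 2.727500]
Iteration 7:
  c_7 = (2.708750 + 2.727500)/2 = 2.718125
  f(c_7) = f(2.718125) = -0.000058
  f(a) × f(c) ≥ 0, new interval: [2.718125, 2.727500]

After 7 iteration(s), the approximation is c_7 = 2.718125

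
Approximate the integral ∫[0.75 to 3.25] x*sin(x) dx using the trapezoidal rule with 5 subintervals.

f(x) = x*sin(x)
a = 0.75, b = 3.25, n = 5
h = (b - a)/n = 0.500000

Trapezoidal rule: (h/2)[f(x₀) + 2f(x₁) + 2f(x₂) + ... + f(xₙ)]

x_0 = 0.7500, f(x_0) = 0.511229, coefficient = 1
x_1 = 1.2500, f(x_1) = 1.186231, coefficient = 2
x_2 = 1.7500, f(x_2) = 1.721975, coefficient = 2
x_3 = 2.2500, f(x_3) = 1.750665, coefficient = 2
x_4 = 2.7500, f(x_4) = 1.049568, coefficient = 2
x_5 = 3.2500, f(x_5) = -0.351634, coefficient = 1

I ≈ (0.500000/2) × 11.576472 = 2.894118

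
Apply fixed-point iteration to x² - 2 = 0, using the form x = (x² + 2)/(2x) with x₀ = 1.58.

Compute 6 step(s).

Equation: x² - 2 = 0
Fixed-point form: x = (x² + 2)/(2x)
x₀ = 1.58

x_1 = g(1.580000) = 1.422911
x_2 = g(1.422911) = 1.414240
x_3 = g(1.414240) = 1.414214
x_4 = g(1.414214) = 1.414214
x_5 = g(1.414214) = 1.414214
x_6 = g(1.414214) = 1.414214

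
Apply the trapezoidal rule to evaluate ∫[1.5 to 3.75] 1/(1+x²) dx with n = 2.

f(x) = 1/(1+x²)
a = 1.5, b = 3.75, n = 2
h = (b - a)/n = 1.125000

Trapezoidal rule: (h/2)[f(x₀) + 2f(x₁) + 2f(x₂) + ... + f(xₙ)]

x_0 = 1.5000, f(x_0) = 0.307692, coefficient = 1
x_1 = 2.6250, f(x_1) = 0.126733, coefficient = 2
x_2 = 3.7500, f(x_2) = 0.066390, coefficient = 1

I ≈ (1.125000/2) × 0.627548 = 0.352996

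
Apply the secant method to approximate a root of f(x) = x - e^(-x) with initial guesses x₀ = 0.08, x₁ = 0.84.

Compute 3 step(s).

f(x) = x - e^(-x)
x₀ = 0.08, x₁ = 0.84

Secant formula: x_{n+1} = x_n - f(x_n)(x_n - x_{n-1})/(f(x_n) - f(x_{n-1}))

Iteration 1:
  f(0.080000) = -0.843116
  f(0.840000) = 0.408289
  x_2 = 0.840000 - 0.408289×(0.840000 - 0.080000)/(0.408289 - (-0.843116))
       = 0.592039
Iteration 2:
  f(0.840000) = 0.408289
  f(0.592039) = 0.038841
  x_3 = 0.592039 - 0.038841×(0.592039 - 0.840000)/(0.038841 - 0.408289)
       = 0.565970
Iteration 3:
  f(0.592039) = 0.038841
  f(0.565970) = -0.001838
  x_4 = 0.565970 - (-0.001838)×(0.565970 - 0.592039)/(-0.001838 - 0.038841)
       = 0.567149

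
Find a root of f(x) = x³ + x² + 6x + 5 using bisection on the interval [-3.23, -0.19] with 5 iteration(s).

f(x) = x³ + x² + 6x + 5
Initial interval: [-3.23, -0.19]

Iteration 1:
  c_1 = (-3.230000 + (-0.190000))/2 = -1.710000
  f(c_1) = f(-1.710000) = -7.336111
  f(a) × f(c) ≥ 0, new interval: [-1.710000, -0.190000]
Iteration 2:
  c_2 = (-1.710000 + (-0.190000))/2 = -0.950000
  f(c_2) = f(-0.950000) = -0.654875
  f(a) × f(c) ≥ 0, new interval: [-0.950000, -0.190000]
Iteration 3:
  c_3 = (-0.950000 + (-0.190000))/2 = -0.570000
  f(c_3) = f(-0.570000) = 1.719707
  f(a) × f(c) < 0, new interval: [-0.950000, -0.570000]
Iteration 4:
  c_4 = (-0.950000 + (-0.570000))/2 = -0.760000
  f(c_4) = f(-0.760000) = 0.578624
  f(a) × f(c) < 0, new interval: [-0.950000, -0.760000]
Iteration 5:
  c_5 = (-0.950000 + (-0.760000))/2 = -0.855000
  f(c_5) = f(-0.855000) = -0.024001
  f(a) × f(c) ≥ 0, new interval: [-0.855000, -0.760000]

After 5 iteration(s), the approximation is c_5 = -0.855000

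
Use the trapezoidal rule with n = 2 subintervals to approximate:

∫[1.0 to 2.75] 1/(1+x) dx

f(x) = 1/(1+x)
a = 1.0, b = 2.75, n = 2
h = (b - a)/n = 0.875000

Trapezoidal rule: (h/2)[f(x₀) + 2f(x₁) + 2f(x₂) + ... + f(xₙ)]

x_0 = 1.0000, f(x_0) = 0.500000, coefficient = 1
x_1 = 1.8750, f(x_1) = 0.347826, coefficient = 2
x_2 = 2.7500, f(x_2) = 0.266667, coefficient = 1

I ≈ (0.875000/2) × 1.462319 = 0.639764
Exact value: 0.628609
Error: 0.011156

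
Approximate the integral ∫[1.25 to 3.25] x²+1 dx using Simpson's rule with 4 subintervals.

f(x) = x²+1
a = 1.25, b = 3.25, n = 4
h = (b - a)/n = 0.500000

Simpson's rule: (h/3)[f(x₀) + 4f(x₁) + 2f(x₂) + ... + f(xₙ)]

x_0 = 1.2500, f(x_0) = 2.562500, coefficient = 1
x_1 = 1.7500, f(x_1) = 4.062500, coefficient = 4
x_2 = 2.2500, f(x_2) = 6.062500, coefficient = 2
x_3 = 2.7500, f(x_3) = 8.562500, coefficient = 4
x_4 = 3.2500, f(x_4) = 11.562500, coefficient = 1

I ≈ (0.500000/3) × 76.750000 = 12.791667
Exact value: 12.791667
Error: 0.000000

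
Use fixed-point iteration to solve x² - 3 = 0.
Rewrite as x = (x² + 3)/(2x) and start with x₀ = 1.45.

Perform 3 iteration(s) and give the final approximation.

Equation: x² - 3 = 0
Fixed-point form: x = (x² + 3)/(2x)
x₀ = 1.45

x_1 = g(1.450000) = 1.759483
x_2 = g(1.759483) = 1.732265
x_3 = g(1.732265) = 1.732051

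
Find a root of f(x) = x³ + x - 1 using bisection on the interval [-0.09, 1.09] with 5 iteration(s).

f(x) = x³ + x - 1
Initial interval: [-0.09, 1.09]

Iteration 1:
  c_1 = (-0.090000 + 1.090000)/2 = 0.500000
  f(c_1) = f(0.500000) = -0.375000
  f(a) × f(c) ≥ 0, new interval: [0.500000, 1.090000]
Iteration 2:
  c_2 = (0.500000 + 1.090000)/2 = 0.795000
  f(c_2) = f(0.795000) = 0.297460
  f(a) × f(c) < 0, new interval: [0.500000, 0.795000]
Iteration 3:
  c_3 = (0.500000 + 0.795000)/2 = 0.647500
  f(c_3) = f(0.647500) = -0.081032
  f(a) × f(c) ≥ 0, new interval: [0.647500, 0.795000]
Iteration 4:
  c_4 = (0.647500 + 0.795000)/2 = 0.721250
  f(c_4) = f(0.721250) = 0.096445
  f(a) × f(c) < 0, new interval: [0.647500, 0.721250]
Iteration 5:
  c_5 = (0.647500 + 0.721250)/2 = 0.684375
  f(c_5) = f(0.684375) = 0.004915
  f(a) × f(c) < 0, new interval: [0.647500, 0.684375]

After 5 iteration(s), the approximation is c_5 = 0.684375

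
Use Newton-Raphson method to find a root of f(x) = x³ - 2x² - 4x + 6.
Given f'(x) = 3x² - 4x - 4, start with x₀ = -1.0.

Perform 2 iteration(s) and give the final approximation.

f(x) = x³ - 2x² - 4x + 6
f'(x) = 3x² - 4x - 4
x₀ = -1.0

Newton-Raphson formula: x_{n+1} = x_n - f(x_n)/f'(x_n)

Iteration 1:
  f(-1.000000) = 7.000000
  f'(-1.000000) = 3.000000
  x_1 = -1.000000 - 7.000000/3.000000 = -3.333333
Iteration 2:
  f(-3.333333) = -39.925926
  f'(-3.333333) = 42.666667
  x_2 = -3.333333 - (-39.925926)/42.666667 = -2.397569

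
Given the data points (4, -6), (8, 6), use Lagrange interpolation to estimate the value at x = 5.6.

Lagrange interpolation formula:
P(x) = Σ yᵢ × Lᵢ(x)
where Lᵢ(x) = Π_{j≠i} (x - xⱼ)/(xᵢ - xⱼ)

L_0(5.6) = (5.6 - 8)/(4 - 8) = 0.600000
L_1(5.6) = (5.6 - 4)/(8 - 4) = 0.400000

P(5.6) = (-6)×L_0(5.6) + 6×L_1(5.6)
P(5.6) = -1.200000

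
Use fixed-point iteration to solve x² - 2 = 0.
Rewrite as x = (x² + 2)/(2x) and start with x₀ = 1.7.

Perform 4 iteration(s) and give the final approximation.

Equation: x² - 2 = 0
Fixed-point form: x = (x² + 2)/(2x)
x₀ = 1.7

x_1 = g(1.700000) = 1.438235
x_2 = g(1.438235) = 1.414414
x_3 = g(1.414414) = 1.414214
x_4 = g(1.414214) = 1.414214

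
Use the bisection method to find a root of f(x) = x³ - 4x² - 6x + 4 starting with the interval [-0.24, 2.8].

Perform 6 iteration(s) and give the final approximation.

f(x) = x³ - 4x² - 6x + 4
Initial interval: [-0.24, 2.8]

Iteration 1:
  c_1 = (-0.240000 + 2.800000)/2 = 1.280000
  f(c_1) = f(1.280000) = -8.136448
  f(a) × f(c) < 0, new interval: [-0.240000, 1.280000]
Iteration 2:
  c_2 = (-0.240000 + 1.280000)/2 = 0.520000
  f(c_2) = f(0.520000) = -0.060992
  f(a) × f(c) < 0, new interval: [-0.240000, 0.520000]
Iteration 3:
  c_3 = (-0.240000 + 0.520000)/2 = 0.140000
  f(c_3) = f(0.140000) = 3.084344
  f(a) × f(c) ≥ 0, new interval: [0.140000, 0.520000]
Iteration 4:
  c_4 = (0.140000 + 0.520000)/2 = 0.330000
  f(c_4) = f(0.330000) = 1.620337
  f(a) × f(c) ≥ 0, new interval: [0.330000, 0.520000]
Iteration 5:
  c_5 = (0.330000 + 0.520000)/2 = 0.425000
  f(c_5) = f(0.425000) = 0.804266
  f(a) × f(c) ≥ 0, new interval: [0.425000, 0.520000]
Iteration 6:
  c_6 = (0.425000 + 0.520000)/2 = 0.472500
  f(c_6) = f(0.472500) = 0.377464
  f(a) × f(c) ≥ 0, new interval: [0.472500, 0.520000]

After 6 iteration(s), the approximation is c_6 = 0.472500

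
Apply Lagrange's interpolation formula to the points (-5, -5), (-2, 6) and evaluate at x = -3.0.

Lagrange interpolation formula:
P(x) = Σ yᵢ × Lᵢ(x)
where Lᵢ(x) = Π_{j≠i} (x - xⱼ)/(xᵢ - xⱼ)

L_0(-3.0) = (-3.0 - (-2))/(-5 - (-2)) = 0.333333
L_1(-3.0) = (-3.0 - (-5))/(-2 - (-5)) = 0.666667

P(-3.0) = (-5)×L_0(-3.0) + 6×L_1(-3.0)
P(-3.0) = 2.333333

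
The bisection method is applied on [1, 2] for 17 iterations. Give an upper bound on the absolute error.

Bisection error bound: |error| ≤ (b-a)/2^n
|error| ≤ (2 - 1)/2^17 = 1/2^17
|error| ≤ 0.0000076294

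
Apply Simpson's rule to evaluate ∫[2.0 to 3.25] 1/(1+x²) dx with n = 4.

f(x) = 1/(1+x²)
a = 2.0, b = 3.25, n = 4
h = (b - a)/n = 0.312500

Simpson's rule: (h/3)[f(x₀) + 4f(x₁) + 2f(x₂) + ... + f(xₙ)]

x_0 = 2.0000, f(x_0) = 0.200000, coefficient = 1
x_1 = 2.3125, f(x_1) = 0.157538, coefficient = 4
x_2 = 2.6250, f(x_2) = 0.126733, coefficient = 2
x_3 = 2.9375, f(x_3) = 0.103854, coefficient = 4
x_4 = 3.2500, f(x_4) = 0.086486, coefficient = 1

I ≈ (0.312500/3) × 1.585522 = 0.165158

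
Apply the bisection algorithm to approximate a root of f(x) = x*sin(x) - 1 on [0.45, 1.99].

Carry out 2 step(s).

f(x) = x*sin(x) - 1
Initial interval: [0.45, 1.99]

Iteration 1:
  c_1 = (0.450000 + 1.990000)/2 = 1.220000
  f(c_1) = f(1.220000) = 0.145701
  f(a) × f(c) < 0, new interval: [0.450000, 1.220000]
Iteration 2:
  c_2 = (0.450000 + 1.220000)/2 = 0.835000
  f(c_2) = f(0.835000) = -0.381017
  f(a) × f(c) ≥ 0, new interval: [0.835000, 1.220000]

After 2 iteration(s), the approximation is c_2 = 0.835000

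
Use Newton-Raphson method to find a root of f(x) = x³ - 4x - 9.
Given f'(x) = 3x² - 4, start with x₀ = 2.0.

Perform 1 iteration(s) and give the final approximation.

f(x) = x³ - 4x - 9
f'(x) = 3x² - 4
x₀ = 2.0

Newton-Raphson formula: x_{n+1} = x_n - f(x_n)/f'(x_n)

Iteration 1:
  f(2.000000) = -9.000000
  f'(2.000000) = 8.000000
  x_1 = 2.000000 - (-9.000000)/8.000000 = 3.125000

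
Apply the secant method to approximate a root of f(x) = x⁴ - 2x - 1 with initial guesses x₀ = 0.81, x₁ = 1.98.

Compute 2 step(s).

f(x) = x⁴ - 2x - 1
x₀ = 0.81, x₁ = 1.98

Secant formula: x_{n+1} = x_n - f(x_n)(x_n - x_{n-1})/(f(x_n) - f(x_{n-1}))

Iteration 1:
  f(0.810000) = -2.189533
  f(1.980000) = 10.409536
  x_2 = 1.980000 - 10.409536×(1.980000 - 0.810000)/(10.409536 - (-2.189533))
       = 1.013329
Iteration 2:
  f(1.980000) = 10.409536
  f(1.013329) = -1.972267
  x_3 = 1.013329 - (-1.972267)×(1.013329 - 1.980000)/(-1.972267 - 10.409536)
       = 1.167307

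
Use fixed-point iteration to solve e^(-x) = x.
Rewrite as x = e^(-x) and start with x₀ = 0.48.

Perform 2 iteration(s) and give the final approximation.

Equation: e^(-x) = x
Fixed-point form: x = e^(-x)
x₀ = 0.48

x_1 = g(0.480000) = 0.618783
x_2 = g(0.618783) = 0.538599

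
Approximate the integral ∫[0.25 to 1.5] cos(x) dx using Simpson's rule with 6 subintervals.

f(x) = cos(x)
a = 0.25, b = 1.5, n = 6
h = (b - a)/n = 0.208333

Simpson's rule: (h/3)[f(x₀) + 4f(x₁) + 2f(x₂) + ... + f(xₙ)]

x_0 = 0.2500, f(x_0) = 0.968912, coefficient = 1
x_1 = 0.4583, f(x_1) = 0.896791, coefficient = 4
x_2 = 0.6667, f(x_2) = 0.785887, coefficient = 2
x_3 = 0.8750, f(x_3) = 0.640997, coefficient = 4
x_4 = 1.0833, f(x_4) = 0.468386, coefficient = 2
x_5 = 1.2917, f(x_5) = 0.275519, coefficient = 4
x_6 = 1.5000, f(x_6) = 0.070737, coefficient = 1

I ≈ (0.208333/3) × 10.801424 = 0.750099
Exact value: 0.750091
Error: 0.000008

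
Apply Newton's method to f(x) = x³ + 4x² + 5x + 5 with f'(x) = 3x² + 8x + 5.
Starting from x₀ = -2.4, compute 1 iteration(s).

f(x) = x³ + 4x² + 5x + 5
f'(x) = 3x² + 8x + 5
x₀ = -2.4

Newton-Raphson formula: x_{n+1} = x_n - f(x_n)/f'(x_n)

Iteration 1:
  f(-2.400000) = 2.216000
  f'(-2.400000) = 3.080000
  x_1 = -2.400000 - 2.216000/3.080000 = -3.119481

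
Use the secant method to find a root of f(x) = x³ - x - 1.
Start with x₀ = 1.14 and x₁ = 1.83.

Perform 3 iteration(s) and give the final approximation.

f(x) = x³ - x - 1
x₀ = 1.14, x₁ = 1.83

Secant formula: x_{n+1} = x_n - f(x_n)(x_n - x_{n-1})/(f(x_n) - f(x_{n-1}))

Iteration 1:
  f(1.140000) = -0.658456
  f(1.830000) = 3.298487
  x_2 = 1.830000 - 3.298487×(1.830000 - 1.140000)/(3.298487 - (-0.658456))
       = 1.254820
Iteration 2:
  f(1.830000) = 3.298487
  f(1.254820) = -0.279015
  x_3 = 1.254820 - (-0.279015)×(1.254820 - 1.830000)/(-0.279015 - 3.298487)
       = 1.299679
Iteration 3:
  f(1.254820) = -0.279015
  f(1.299679) = -0.104306
  x_4 = 1.299679 - (-0.104306)×(1.299679 - 1.254820)/(-0.104306 - (-0.279015))
       = 1.326461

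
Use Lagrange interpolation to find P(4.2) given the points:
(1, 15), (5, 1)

Lagrange interpolation formula:
P(x) = Σ yᵢ × Lᵢ(x)
where Lᵢ(x) = Π_{j≠i} (x - xⱼ)/(xᵢ - xⱼ)

L_0(4.2) = (4.2 - 5)/(1 - 5) = 0.200000
L_1(4.2) = (4.2 - 1)/(5 - 1) = 0.800000

P(4.2) = 15×L_0(4.2) + 1×L_1(4.2)
P(4.2) = 3.800000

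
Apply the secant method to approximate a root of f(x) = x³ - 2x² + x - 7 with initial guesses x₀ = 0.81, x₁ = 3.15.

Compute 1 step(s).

f(x) = x³ - 2x² + x - 7
x₀ = 0.81, x₁ = 3.15

Secant formula: x_{n+1} = x_n - f(x_n)(x_n - x_{n-1})/(f(x_n) - f(x_{n-1}))

Iteration 1:
  f(0.810000) = -6.970759
  f(3.150000) = 7.560875
  x_2 = 3.150000 - 7.560875×(3.150000 - 0.810000)/(7.560875 - (-6.970759))
       = 1.932487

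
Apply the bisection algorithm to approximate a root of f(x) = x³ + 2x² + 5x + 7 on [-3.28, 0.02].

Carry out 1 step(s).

f(x) = x³ + 2x² + 5x + 7
Initial interval: [-3.28, 0.02]

Iteration 1:
  c_1 = (-3.280000 + 0.020000)/2 = -1.630000
  f(c_1) = f(-1.630000) = -0.166947
  f(a) × f(c) ≥ 0, new interval: [-1.630000, 0.020000]

After 1 iteration(s), the approximation is c_1 = -1.630000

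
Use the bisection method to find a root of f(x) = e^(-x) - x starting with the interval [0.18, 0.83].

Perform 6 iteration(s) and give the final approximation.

f(x) = e^(-x) - x
Initial interval: [0.18, 0.83]

Iteration 1:
  c_1 = (0.180000 + 0.830000)/2 = 0.505000
  f(c_1) = f(0.505000) = 0.098506
  f(a) × f(c) ≥ 0, new interval: [0.505000, 0.830000]
Iteration 2:
  c_2 = (0.505000 + 0.830000)/2 = 0.667500
  f(c_2) = f(0.667500) = -0.154511
  f(a) × f(c) < 0, new interval: [0.505000, 0.667500]
Iteration 3:
  c_3 = (0.505000 + 0.667500)/2 = 0.586250
  f(c_3) = f(0.586250) = -0.029840
  f(a) × f(c) < 0, new interval: [0.505000, 0.586250]
Iteration 4:
  c_4 = (0.505000 + 0.586250)/2 = 0.545625
  f(c_4) = f(0.545625) = 0.033854
  f(a) × f(c) ≥ 0, new interval: [0.545625, 0.586250]
Iteration 5:
  c_5 = (0.545625 + 0.586250)/2 = 0.565937
  f(c_5) = f(0.565937) = 0.001890
  f(a) × f(c) ≥ 0, new interval: [0.565937, 0.586250]
Iteration 6:
  c_6 = (0.565937 + 0.586250)/2 = 0.576094
  f(c_6) = f(0.576094) = -0.014004
  f(a) × f(c) < 0, new interval: [0.565937, 0.576094]

After 6 iteration(s), the approximation is c_6 = 0.576094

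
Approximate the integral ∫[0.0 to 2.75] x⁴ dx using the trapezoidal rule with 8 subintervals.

f(x) = x⁴
a = 0.0, b = 2.75, n = 8
h = (b - a)/n = 0.343750

Trapezoidal rule: (h/2)[f(x₀) + 2f(x₁) + 2f(x₂) + ... + f(xₙ)]

x_0 = 0.0000, f(x_0) = 0.000000, coefficient = 1
x_1 = 0.3438, f(x_1) = 0.013963, coefficient = 2
x_2 = 0.6875, f(x_2) = 0.223404, coefficient = 2
x_3 = 1.0312, f(x_3) = 1.130982, coefficient = 2
x_4 = 1.3750, f(x_4) = 3.574463, coefficient = 2
x_5 = 1.7188, f(x_5) = 8.726716, coefficient = 2
x_6 = 2.0625, f(x_6) = 18.095718, coefficient = 2
x_7 = 2.4062, f(x_7) = 33.524552, coefficient = 2
x_8 = 2.7500, f(x_8) = 57.191406, coefficient = 1

I ≈ (0.343750/2) × 187.771004 = 32.273141
Exact value: 31.455273
Error: 0.817868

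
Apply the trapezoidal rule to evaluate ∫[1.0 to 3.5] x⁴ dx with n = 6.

f(x) = x⁴
a = 1.0, b = 3.5, n = 6
h = (b - a)/n = 0.416667

Trapezoidal rule: (h/2)[f(x₀) + 2f(x₁) + 2f(x₂) + ... + f(xₙ)]

x_0 = 1.0000, f(x_0) = 1.000000, coefficient = 1
x_1 = 1.4167, f(x_1) = 4.027826, coefficient = 2
x_2 = 1.8333, f(x_2) = 11.297068, coefficient = 2
x_3 = 2.2500, f(x_3) = 25.628906, coefficient = 2
x_4 = 2.6667, f(x_4) = 50.567901, coefficient = 2
x_5 = 3.0833, f(x_5) = 90.381993, coefficient = 2
x_6 = 3.5000, f(x_6) = 150.062500, coefficient = 1

I ≈ (0.416667/2) × 514.869888 = 107.264560
Exact value: 104.843750
Error: 2.420810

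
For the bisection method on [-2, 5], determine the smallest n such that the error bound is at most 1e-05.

We need (b-a)/2^n ≤ 1e-05
(5 - (-2))/2^n ≤ 1e-05
7/2^n ≤ 1e-05
2^n ≥ 700000
n ≥ log₂(700000) = 19.42
n ≥ 20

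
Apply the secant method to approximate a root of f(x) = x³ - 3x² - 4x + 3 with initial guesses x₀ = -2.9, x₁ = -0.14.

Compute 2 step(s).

f(x) = x³ - 3x² - 4x + 3
x₀ = -2.9, x₁ = -0.14

Secant formula: x_{n+1} = x_n - f(x_n)(x_n - x_{n-1})/(f(x_n) - f(x_{n-1}))

Iteration 1:
  f(-2.900000) = -35.019000
  f(-0.140000) = 3.498456
  x_2 = -0.140000 - 3.498456×(-0.140000 - (-2.900000))/(3.498456 - (-35.019000))
       = -0.390685
Iteration 2:
  f(-0.140000) = 3.498456
  f(-0.390685) = 4.045203
  x_3 = -0.390685 - 4.045203×(-0.390685 - (-0.140000))/(4.045203 - 3.498456)
       = 1.464049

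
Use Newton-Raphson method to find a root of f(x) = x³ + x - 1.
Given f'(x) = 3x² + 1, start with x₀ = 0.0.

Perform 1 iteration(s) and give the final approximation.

f(x) = x³ + x - 1
f'(x) = 3x² + 1
x₀ = 0.0

Newton-Raphson formula: x_{n+1} = x_n - f(x_n)/f'(x_n)

Iteration 1:
  f(0.000000) = -1.000000
  f'(0.000000) = 1.000000
  x_1 = 0.000000 - (-1.000000)/1.000000 = 1.000000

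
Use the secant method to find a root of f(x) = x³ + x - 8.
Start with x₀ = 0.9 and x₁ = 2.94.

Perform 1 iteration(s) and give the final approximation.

f(x) = x³ + x - 8
x₀ = 0.9, x₁ = 2.94

Secant formula: x_{n+1} = x_n - f(x_n)(x_n - x_{n-1})/(f(x_n) - f(x_{n-1}))

Iteration 1:
  f(0.900000) = -6.371000
  f(2.940000) = 20.352184
  x_2 = 2.940000 - 20.352184×(2.940000 - 0.900000)/(20.352184 - (-6.371000))
       = 1.386351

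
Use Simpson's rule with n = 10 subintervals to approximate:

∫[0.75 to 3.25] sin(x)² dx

f(x) = sin(x)²
a = 0.75, b = 3.25, n = 10
h = (b - a)/n = 0.250000

Simpson's rule: (h/3)[f(x₀) + 4f(x₁) + 2f(x₂) + ... + f(xₙ)]

x_0 = 0.7500, f(x_0) = 0.464631, coefficient = 1
x_1 = 1.0000, f(x_1) = 0.708073, coefficient = 4
x_2 = 1.2500, f(x_2) = 0.900572, coefficient = 2
x_3 = 1.5000, f(x_3) = 0.994996, coefficient = 4
x_4 = 1.7500, f(x_4) = 0.968228, coefficient = 2
x_5 = 2.0000, f(x_5) = 0.826822, coefficient = 4
x_6 = 2.2500, f(x_6) = 0.605398, coefficient = 2
x_7 = 2.5000, f(x_7) = 0.358169, coefficient = 4
x_8 = 2.7500, f(x_8) = 0.145665, coefficient = 2
x_9 = 3.0000, f(x_9) = 0.019915, coefficient = 4
x_10 = 3.2500, f(x_10) = 0.011706, coefficient = 1

I ≈ (0.250000/3) × 17.347965 = 1.445664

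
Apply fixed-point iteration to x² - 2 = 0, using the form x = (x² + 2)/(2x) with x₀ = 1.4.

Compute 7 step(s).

Equation: x² - 2 = 0
Fixed-point form: x = (x² + 2)/(2x)
x₀ = 1.4

x_1 = g(1.400000) = 1.414286
x_2 = g(1.414286) = 1.414214
x_3 = g(1.414214) = 1.414214
x_4 = g(1.414214) = 1.414214
x_5 = g(1.414214) = 1.414214
x_6 = g(1.414214) = 1.414214
x_7 = g(1.414214) = 1.414214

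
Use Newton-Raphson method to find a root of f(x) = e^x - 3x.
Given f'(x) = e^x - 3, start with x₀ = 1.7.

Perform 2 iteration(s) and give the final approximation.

f(x) = e^x - 3x
f'(x) = e^x - 3
x₀ = 1.7

Newton-Raphson formula: x_{n+1} = x_n - f(x_n)/f'(x_n)

Iteration 1:
  f(1.700000) = 0.373947
  f'(1.700000) = 2.473947
  x_1 = 1.700000 - 0.373947/2.473947 = 1.548846
Iteration 2:
  f(1.548846) = 0.059498
  f'(1.548846) = 1.706036
  x_2 = 1.548846 - 0.059498/1.706036 = 1.513971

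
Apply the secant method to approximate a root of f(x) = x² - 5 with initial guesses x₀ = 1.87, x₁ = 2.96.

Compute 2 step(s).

f(x) = x² - 5
x₀ = 1.87, x₁ = 2.96

Secant formula: x_{n+1} = x_n - f(x_n)(x_n - x_{n-1})/(f(x_n) - f(x_{n-1}))

Iteration 1:
  f(1.870000) = -1.503100
  f(2.960000) = 3.761600
  x_2 = 2.960000 - 3.761600×(2.960000 - 1.870000)/(3.761600 - (-1.503100))
       = 2.181201
Iteration 2:
  f(2.960000) = 3.761600
  f(2.181201) = -0.242363
  x_3 = 2.181201 - (-0.242363)×(2.181201 - 2.960000)/(-0.242363 - 3.761600)
       = 2.228342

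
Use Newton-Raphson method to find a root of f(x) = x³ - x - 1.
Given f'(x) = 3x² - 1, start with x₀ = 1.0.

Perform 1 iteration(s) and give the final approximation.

f(x) = x³ - x - 1
f'(x) = 3x² - 1
x₀ = 1.0

Newton-Raphson formula: x_{n+1} = x_n - f(x_n)/f'(x_n)

Iteration 1:
  f(1.000000) = -1.000000
  f'(1.000000) = 2.000000
  x_1 = 1.000000 - (-1.000000)/2.000000 = 1.500000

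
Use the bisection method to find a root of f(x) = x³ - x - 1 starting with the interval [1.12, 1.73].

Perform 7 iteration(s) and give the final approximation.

f(x) = x³ - x - 1
Initial interval: [1.12, 1.73]

Iteration 1:
  c_1 = (1.120000 + 1.730000)/2 = 1.425000
  f(c_1) = f(1.425000) = 0.468641
  f(a) × f(c) < 0, new interval: [1.120000, 1.425000]
Iteration 2:
  c_2 = (1.120000 + 1.425000)/2 = 1.272500
  f(c_2) = f(1.272500) = -0.211996
  f(a) × f(c) ≥ 0, new interval: [1.272500, 1.425000]
Iteration 3:
  c_3 = (1.272500 + 1.425000)/2 = 1.348750
  f(c_3) = f(1.348750) = 0.104797
  f(a) × f(c) < 0, new interval: [1.272500, 1.348750]
Iteration 4:
  c_4 = (1.272500 + 1.348750)/2 = 1.310625
  f(c_4) = f(1.310625) = -0.059315
  f(a) × f(c) ≥ 0, new interval: [1.310625, 1.348750]
Iteration 5:
  c_5 = (1.310625 + 1.348750)/2 = 1.329687
  f(c_5) = f(1.329687) = 0.021292
  f(a) × f(c) < 0, new interval: [1.310625, 1.329687]
Iteration 6:
  c_6 = (1.310625 + 1.329687)/2 = 1.320156
  f(c_6) = f(1.320156) = -0.019371
  f(a) × f(c) ≥ 0, new interval: [1.320156, 1.329687]
Iteration 7:
  c_7 = (1.320156 + 1.329687)/2 = 1.324922
  f(c_7) = f(1.324922) = 0.000870
  f(a) × f(c) < 0, new interval: [1.320156, 1.324922]

After 7 iteration(s), the approximation is c_7 = 1.324922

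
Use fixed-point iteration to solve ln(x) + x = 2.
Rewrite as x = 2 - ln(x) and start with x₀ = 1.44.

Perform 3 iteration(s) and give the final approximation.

Equation: ln(x) + x = 2
Fixed-point form: x = 2 - ln(x)
x₀ = 1.44

x_1 = g(1.440000) = 1.635357
x_2 = g(1.635357) = 1.508139
x_3 = g(1.508139) = 1.589124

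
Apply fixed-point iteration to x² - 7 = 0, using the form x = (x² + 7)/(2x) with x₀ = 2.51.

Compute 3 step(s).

Equation: x² - 7 = 0
Fixed-point form: x = (x² + 7)/(2x)
x₀ = 2.51

x_1 = g(2.510000) = 2.649422
x_2 = g(2.649422) = 2.645754
x_3 = g(2.645754) = 2.645751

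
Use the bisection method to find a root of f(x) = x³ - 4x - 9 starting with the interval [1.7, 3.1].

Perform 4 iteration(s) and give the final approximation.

f(x) = x³ - 4x - 9
Initial interval: [1.7, 3.1]

Iteration 1:
  c_1 = (1.700000 + 3.100000)/2 = 2.400000
  f(c_1) = f(2.400000) = -4.776000
  f(a) × f(c) ≥ 0, new interval: [2.400000, 3.100000]
Iteration 2:
  c_2 = (2.400000 + 3.100000)/2 = 2.750000
  f(c_2) = f(2.750000) = 0.796875
  f(a) × f(c) < 0, new interval: [2.400000, 2.750000]
Iteration 3:
  c_3 = (2.400000 + 2.750000)/2 = 2.575000
  f(c_3) = f(2.575000) = -2.226141
  f(a) × f(c) ≥ 0, new interval: [2.575000, 2.750000]
Iteration 4:
  c_4 = (2.575000 + 2.750000)/2 = 2.662500
  f(c_4) = f(2.662500) = -0.775787
  f(a) × f(c) ≥ 0, new interval: [2.662500, 2.750000]

After 4 iteration(s), the approximation is c_4 = 2.662500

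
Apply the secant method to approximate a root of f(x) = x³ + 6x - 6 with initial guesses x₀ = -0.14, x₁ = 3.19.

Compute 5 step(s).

f(x) = x³ + 6x - 6
x₀ = -0.14, x₁ = 3.19

Secant formula: x_{n+1} = x_n - f(x_n)(x_n - x_{n-1})/(f(x_n) - f(x_{n-1}))

Iteration 1:
  f(-0.140000) = -6.842744
  f(3.190000) = 45.601759
  x_2 = 3.190000 - 45.601759×(3.190000 - (-0.140000))/(45.601759 - (-6.842744))
       = 0.294485
Iteration 2:
  f(3.190000) = 45.601759
  f(0.294485) = -4.207553
  x_3 = 0.294485 - (-4.207553)×(0.294485 - 3.190000)/(-4.207553 - 45.601759)
       = 0.539078
Iteration 3:
  f(0.294485) = -4.207553
  f(0.539078) = -2.608871
  x_4 = 0.539078 - (-2.608871)×(0.539078 - 0.294485)/(-2.608871 - (-4.207553))
       = 0.938228
Iteration 4:
  f(0.539078) = -2.608871
  f(0.938228) = 0.455261
  x_5 = 0.938228 - 0.455261×(0.938228 - 0.539078)/(0.455261 - (-2.608871))
       = 0.878923
Iteration 5:
  f(0.938228) = 0.455261
  f(0.878923) = -0.047488
  x_6 = 0.878923 - (-0.047488)×(0.878923 - 0.938228)/(-0.047488 - 0.455261)
       = 0.884525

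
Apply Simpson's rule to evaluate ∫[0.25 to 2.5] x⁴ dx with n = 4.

f(x) = x⁴
a = 0.25, b = 2.5, n = 4
h = (b - a)/n = 0.562500

Simpson's rule: (h/3)[f(x₀) + 4f(x₁) + 2f(x₂) + ... + f(xₙ)]

x_0 = 0.2500, f(x_0) = 0.003906, coefficient = 1
x_1 = 0.8125, f(x_1) = 0.435806, coefficient = 4
x_2 = 1.3750, f(x_2) = 3.574463, coefficient = 2
x_3 = 1.9375, f(x_3) = 14.091812, coefficient = 4
x_4 = 2.5000, f(x_4) = 39.062500, coefficient = 1

I ≈ (0.562500/3) × 104.325806 = 19.561089
Exact value: 19.531055
Error: 0.030034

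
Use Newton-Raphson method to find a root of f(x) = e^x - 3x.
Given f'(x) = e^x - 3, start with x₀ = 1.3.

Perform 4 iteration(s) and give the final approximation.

f(x) = e^x - 3x
f'(x) = e^x - 3
x₀ = 1.3

Newton-Raphson formula: x_{n+1} = x_n - f(x_n)/f'(x_n)

Iteration 1:
  f(1.300000) = -0.230703
  f'(1.300000) = 0.669297
  x_1 = 1.300000 - (-0.230703)/0.669297 = 1.644695
Iteration 2:
  f(1.644695) = 0.245345
  f'(1.644695) = 2.179431
  x_2 = 1.644695 - 0.245345/2.179431 = 1.532122
Iteration 3:
  f(1.532122) = 0.031621
  f'(1.532122) = 1.627987
  x_3 = 1.532122 - 0.031621/1.627987 = 1.512699
Iteration 4:
  f(1.512699) = 0.000867
  f'(1.512699) = 1.538963
  x_4 = 1.512699 - 0.000867/1.538963 = 1.512135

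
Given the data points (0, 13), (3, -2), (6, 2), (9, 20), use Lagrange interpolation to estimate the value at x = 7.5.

Lagrange interpolation formula:
P(x) = Σ yᵢ × Lᵢ(x)
where Lᵢ(x) = Π_{j≠i} (x - xⱼ)/(xᵢ - xⱼ)

L_0(7.5) = (7.5 - 3)/(0 - 3) × (7.5 - 6)/(0 - 6) × (7.5 - 9)/(0 - 9) = 0.062500
L_1(7.5) = (7.5 - 0)/(3 - 0) × (7.5 - 6)/(3 - 6) × (7.5 - 9)/(3 - 9) = -0.312500
L_2(7.5) = (7.5 - 0)/(6 - 0) × (7.5 - 3)/(6 - 3) × (7.5 - 9)/(6 - 9) = 0.937500
L_3(7.5) = (7.5 - 0)/(9 - 0) × (7.5 - 3)/(9 - 3) × (7.5 - 6)/(9 - 6) = 0.312500

P(7.5) = 13×L_0(7.5) + (-2)×L_1(7.5) + 2×L_2(7.5) + 20×L_3(7.5)
P(7.5) = 9.562500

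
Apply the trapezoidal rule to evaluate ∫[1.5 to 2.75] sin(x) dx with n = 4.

f(x) = sin(x)
a = 1.5, b = 2.75, n = 4
h = (b - a)/n = 0.312500

Trapezoidal rule: (h/2)[f(x₀) + 2f(x₁) + 2f(x₂) + ... + f(xₙ)]

x_0 = 1.5000, f(x_0) = 0.997495, coefficient = 1
x_1 = 1.8125, f(x_1) = 0.970932, coefficient = 2
x_2 = 2.1250, f(x_2) = 0.850320, coefficient = 2
x_3 = 2.4375, f(x_3) = 0.647343, coefficient = 2
x_4 = 2.7500, f(x_4) = 0.381661, coefficient = 1

I ≈ (0.312500/2) × 6.316344 = 0.986929
Exact value: 0.995040
Error: 0.008111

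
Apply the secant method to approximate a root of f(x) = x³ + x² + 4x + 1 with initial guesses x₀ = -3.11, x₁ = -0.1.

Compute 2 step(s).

f(x) = x³ + x² + 4x + 1
x₀ = -3.11, x₁ = -0.1

Secant formula: x_{n+1} = x_n - f(x_n)(x_n - x_{n-1})/(f(x_n) - f(x_{n-1}))

Iteration 1:
  f(-3.110000) = -31.848131
  f(-0.100000) = 0.609000
  x_2 = -0.100000 - 0.609000×(-0.100000 - (-3.110000))/(0.609000 - (-31.848131))
       = -0.156477
Iteration 2:
  f(-0.100000) = 0.609000
  f(-0.156477) = 0.394745
  x_3 = -0.156477 - 0.394745×(-0.156477 - (-0.100000))/(0.394745 - 0.609000)
       = -0.260531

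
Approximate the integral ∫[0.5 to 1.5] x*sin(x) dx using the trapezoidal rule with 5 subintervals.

f(x) = x*sin(x)
a = 0.5, b = 1.5, n = 5
h = (b - a)/n = 0.200000

Trapezoidal rule: (h/2)[f(x₀) + 2f(x₁) + 2f(x₂) + ... + f(xₙ)]

x_0 = 0.5000, f(x_0) = 0.239713, coefficient = 1
x_1 = 0.7000, f(x_1) = 0.450952, coefficient = 2
x_2 = 0.9000, f(x_2) = 0.704994, coefficient = 2
x_3 = 1.1000, f(x_3) = 0.980328, coefficient = 2
x_4 = 1.3000, f(x_4) = 1.252626, coefficient = 2
x_5 = 1.5000, f(x_5) = 1.496242, coefficient = 1

I ≈ (0.200000/2) × 8.513756 = 0.851376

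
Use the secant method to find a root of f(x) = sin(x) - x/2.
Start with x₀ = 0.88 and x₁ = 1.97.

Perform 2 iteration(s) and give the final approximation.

f(x) = sin(x) - x/2
x₀ = 0.88, x₁ = 1.97

Secant formula: x_{n+1} = x_n - f(x_n)(x_n - x_{n-1})/(f(x_n) - f(x_{n-1}))

Iteration 1:
  f(0.880000) = 0.330739
  f(1.970000) = -0.063629
  x_2 = 1.970000 - (-0.063629)×(1.970000 - 0.880000)/(-0.063629 - 0.330739)
       = 1.794134
Iteration 2:
  f(1.970000) = -0.063629
  f(1.794134) = 0.078096
  x_3 = 1.794134 - 0.078096×(1.794134 - 1.970000)/(0.078096 - (-0.063629))
       = 1.891043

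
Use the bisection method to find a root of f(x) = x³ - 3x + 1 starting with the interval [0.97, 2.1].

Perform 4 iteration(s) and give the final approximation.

f(x) = x³ - 3x + 1
Initial interval: [0.97, 2.1]

Iteration 1:
  c_1 = (0.970000 + 2.100000)/2 = 1.535000
  f(c_1) = f(1.535000) = 0.011805
  f(a) × f(c) < 0, new interval: [0.970000, 1.535000]
Iteration 2:
  c_2 = (0.970000 + 1.535000)/2 = 1.252500
  f(c_2) = f(1.252500) = -0.792633
  f(a) × f(c) ≥ 0, new interval: [1.252500, 1.535000]
Iteration 3:
  c_3 = (1.252500 + 1.535000)/2 = 1.393750
  f(c_3) = f(1.393750) = -0.473836
  f(a) × f(c) ≥ 0, new interval: [1.393750, 1.535000]
Iteration 4:
  c_4 = (1.393750 + 1.535000)/2 = 1.464375
  f(c_4) = f(1.464375) = -0.252928
  f(a) × f(c) ≥ 0, new interval: [1.464375, 1.535000]

After 4 iteration(s), the approximation is c_4 = 1.464375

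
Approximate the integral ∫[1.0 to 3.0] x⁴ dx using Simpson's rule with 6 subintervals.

f(x) = x⁴
a = 1.0, b = 3.0, n = 6
h = (b - a)/n = 0.333333

Simpson's rule: (h/3)[f(x₀) + 4f(x₁) + 2f(x₂) + ... + f(xₙ)]

x_0 = 1.0000, f(x_0) = 1.000000, coefficient = 1
x_1 = 1.3333, f(x_1) = 3.160494, coefficient = 4
x_2 = 1.6667, f(x_2) = 7.716049, coefficient = 2
x_3 = 2.0000, f(x_3) = 16.000000, coefficient = 4
x_4 = 2.3333, f(x_4) = 29.641975, coefficient = 2
x_5 = 2.6667, f(x_5) = 50.567901, coefficient = 4
x_6 = 3.0000, f(x_6) = 81.000000, coefficient = 1

I ≈ (0.333333/3) × 435.629630 = 48.403292
Exact value: 48.400000
Error: 0.003292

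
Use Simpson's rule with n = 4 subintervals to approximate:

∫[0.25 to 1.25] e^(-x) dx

f(x) = e^(-x)
a = 0.25, b = 1.25, n = 4
h = (b - a)/n = 0.250000

Simpson's rule: (h/3)[f(x₀) + 4f(x₁) + 2f(x₂) + ... + f(xₙ)]

x_0 = 0.2500, f(x_0) = 0.778801, coefficient = 1
x_1 = 0.5000, f(x_1) = 0.606531, coefficient = 4
x_2 = 0.7500, f(x_2) = 0.472367, coefficient = 2
x_3 = 1.0000, f(x_3) = 0.367879, coefficient = 4
x_4 = 1.2500, f(x_4) = 0.286505, coefficient = 1

I ≈ (0.250000/3) × 5.907679 = 0.492307
Exact value: 0.492296
Error: 0.000011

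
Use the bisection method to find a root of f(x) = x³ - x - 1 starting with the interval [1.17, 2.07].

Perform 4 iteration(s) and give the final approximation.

f(x) = x³ - x - 1
Initial interval: [1.17, 2.07]

Iteration 1:
  c_1 = (1.170000 + 2.070000)/2 = 1.620000
  f(c_1) = f(1.620000) = 1.631528
  f(a) × f(c) < 0, new interval: [1.170000, 1.620000]
Iteration 2:
  c_2 = (1.170000 + 1.620000)/2 = 1.395000
  f(c_2) = f(1.395000) = 0.319705
  f(a) × f(c) < 0, new interval: [1.170000, 1.395000]
Iteration 3:
  c_3 = (1.170000 + 1.395000)/2 = 1.282500
  f(c_3) = f(1.282500) = -0.173036
  f(a) × f(c) ≥ 0, new interval: [1.282500, 1.395000]
Iteration 4:
  c_4 = (1.282500 + 1.395000)/2 = 1.338750
  f(c_4) = f(1.338750) = 0.060627
  f(a) × f(c) < 0, new interval: [1.282500, 1.338750]

After 4 iteration(s), the approximation is c_4 = 1.338750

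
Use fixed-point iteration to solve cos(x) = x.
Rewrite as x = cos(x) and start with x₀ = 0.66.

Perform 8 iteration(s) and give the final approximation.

Equation: cos(x) = x
Fixed-point form: x = cos(x)
x₀ = 0.66

x_1 = g(0.660000) = 0.789992
x_2 = g(0.789992) = 0.703851
x_3 = g(0.703851) = 0.762356
x_4 = g(0.762356) = 0.723211
x_5 = g(0.723211) = 0.749685
x_6 = g(0.749685) = 0.731904
x_7 = g(0.731904) = 0.743903
x_8 = g(0.743903) = 0.735831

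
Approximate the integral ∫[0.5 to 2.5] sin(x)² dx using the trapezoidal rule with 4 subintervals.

f(x) = sin(x)²
a = 0.5, b = 2.5, n = 4
h = (b - a)/n = 0.500000

Trapezoidal rule: (h/2)[f(x₀) + 2f(x₁) + 2f(x₂) + ... + f(xₙ)]

x_0 = 0.5000, f(x_0) = 0.229849, coefficient = 1
x_1 = 1.0000, f(x_1) = 0.708073, coefficient = 2
x_2 = 1.5000, f(x_2) = 0.994996, coefficient = 2
x_3 = 2.0000, f(x_3) = 0.826822, coefficient = 2
x_4 = 2.5000, f(x_4) = 0.358169, coefficient = 1

I ≈ (0.500000/2) × 5.647801 = 1.411950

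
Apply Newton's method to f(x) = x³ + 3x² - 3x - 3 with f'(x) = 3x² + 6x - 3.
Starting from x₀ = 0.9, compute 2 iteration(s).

f(x) = x³ + 3x² - 3x - 3
f'(x) = 3x² + 6x - 3
x₀ = 0.9

Newton-Raphson formula: x_{n+1} = x_n - f(x_n)/f'(x_n)

Iteration 1:
  f(0.900000) = -2.541000
  f'(0.900000) = 4.830000
  x_1 = 0.900000 - (-2.541000)/4.830000 = 1.426087
Iteration 2:
  f(1.426087) = 1.723178
  f'(1.426087) = 11.657694
  x_2 = 1.426087 - 1.723178/11.657694 = 1.278272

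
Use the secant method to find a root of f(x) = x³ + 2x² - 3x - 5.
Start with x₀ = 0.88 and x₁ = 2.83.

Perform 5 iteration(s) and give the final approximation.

f(x) = x³ + 2x² - 3x - 5
x₀ = 0.88, x₁ = 2.83

Secant formula: x_{n+1} = x_n - f(x_n)(x_n - x_{n-1})/(f(x_n) - f(x_{n-1}))

Iteration 1:
  f(0.880000) = -5.409728
  f(2.830000) = 25.192987
  x_2 = 2.830000 - 25.192987×(2.830000 - 0.880000)/(25.192987 - (-5.409728))
       = 1.224707
Iteration 2:
  f(2.830000) = 25.192987
  f(1.224707) = -3.837360
  x_3 = 1.224707 - (-3.837360)×(1.224707 - 2.830000)/(-3.837360 - 25.192987)
       = 1.436902
Iteration 3:
  f(1.224707) = -3.837360
  f(1.436902) = -2.214580
  x_4 = 1.436902 - (-2.214580)×(1.436902 - 1.224707)/(-2.214580 - (-3.837360))
       = 1.726480
Iteration 4:
  f(1.436902) = -2.214580
  f(1.726480) = 0.928208
  x_5 = 1.726480 - 0.928208×(1.726480 - 1.436902)/(0.928208 - (-2.214580))
       = 1.640955
Iteration 5:
  f(1.726480) = 0.928208
  f(1.640955) = -0.118748
  x_6 = 1.640955 - (-0.118748)×(1.640955 - 1.726480)/(-0.118748 - 0.928208)
       = 1.650655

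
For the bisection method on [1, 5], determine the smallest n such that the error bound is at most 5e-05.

We need (b-a)/2^n ≤ 5e-05
(5 - 1)/2^n ≤ 5e-05
4/2^n ≤ 5e-05
2^n ≥ 80000
n ≥ log₂(80000) = 16.29
n ≥ 17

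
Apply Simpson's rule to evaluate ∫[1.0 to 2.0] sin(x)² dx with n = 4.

f(x) = sin(x)²
a = 1.0, b = 2.0, n = 4
h = (b - a)/n = 0.250000

Simpson's rule: (h/3)[f(x₀) + 4f(x₁) + 2f(x₂) + ... + f(xₙ)]

x_0 = 1.0000, f(x_0) = 0.708073, coefficient = 1
x_1 = 1.2500, f(x_1) = 0.900572, coefficient = 4
x_2 = 1.5000, f(x_2) = 0.994996, coefficient = 2
x_3 = 1.7500, f(x_3) = 0.968228, coefficient = 4
x_4 = 2.0000, f(x_4) = 0.826822, coefficient = 1

I ≈ (0.250000/3) × 11.000088 = 0.916674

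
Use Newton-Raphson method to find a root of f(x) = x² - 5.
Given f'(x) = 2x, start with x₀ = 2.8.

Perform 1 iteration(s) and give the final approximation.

f(x) = x² - 5
f'(x) = 2x
x₀ = 2.8

Newton-Raphson formula: x_{n+1} = x_n - f(x_n)/f'(x_n)

Iteration 1:
  f(2.800000) = 2.840000
  f'(2.800000) = 5.600000
  x_1 = 2.800000 - 2.840000/5.600000 = 2.292857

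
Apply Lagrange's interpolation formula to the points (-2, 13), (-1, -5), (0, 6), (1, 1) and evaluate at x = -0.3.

Lagrange interpolation formula:
P(x) = Σ yᵢ × Lᵢ(x)
where Lᵢ(x) = Π_{j≠i} (x - xⱼ)/(xᵢ - xⱼ)

L_0(-0.3) = (-0.3 - (-1))/(-2 - (-1)) × (-0.3 - 0)/(-2 - 0) × (-0.3 - 1)/(-2 - 1) = -0.045500
L_1(-0.3) = (-0.3 - (-2))/(-1 - (-2)) × (-0.3 - 0)/(-1 - 0) × (-0.3 - 1)/(-1 - 1) = 0.331500
L_2(-0.3) = (-0.3 - (-2))/(0 - (-2)) × (-0.3 - (-1))/(0 - (-1)) × (-0.3 - 1)/(0 - 1) = 0.773500
L_3(-0.3) = (-0.3 - (-2))/(1 - (-2)) × (-0.3 - (-1))/(1 - (-1)) × (-0.3 - 0)/(1 - 0) = -0.059500

P(-0.3) = 13×L_0(-0.3) + (-5)×L_1(-0.3) + 6×L_2(-0.3) + 1×L_3(-0.3)
P(-0.3) = 2.332500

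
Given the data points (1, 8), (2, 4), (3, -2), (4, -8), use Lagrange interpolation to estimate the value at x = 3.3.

Lagrange interpolation formula:
P(x) = Σ yᵢ × Lᵢ(x)
where Lᵢ(x) = Π_{j≠i} (x - xⱼ)/(xᵢ - xⱼ)

L_0(3.3) = (3.3 - 2)/(1 - 2) × (3.3 - 3)/(1 - 3) × (3.3 - 4)/(1 - 4) = 0.045500
L_1(3.3) = (3.3 - 1)/(2 - 1) × (3.3 - 3)/(2 - 3) × (3.3 - 4)/(2 - 4) = -0.241500
L_2(3.3) = (3.3 - 1)/(3 - 1) × (3.3 - 2)/(3 - 2) × (3.3 - 4)/(3 - 4) = 1.046500
L_3(3.3) = (3.3 - 1)/(4 - 1) × (3.3 - 2)/(4 - 2) × (3.3 - 3)/(4 - 3) = 0.149500

P(3.3) = 8×L_0(3.3) + 4×L_1(3.3) + (-2)×L_2(3.3) + (-8)×L_3(3.3)
P(3.3) = -3.891000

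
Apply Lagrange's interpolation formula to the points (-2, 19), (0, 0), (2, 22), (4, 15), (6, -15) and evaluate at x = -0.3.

Lagrange interpolation formula:
P(x) = Σ yᵢ × Lᵢ(x)
where Lᵢ(x) = Π_{j≠i} (x - xⱼ)/(xᵢ - xⱼ)

L_0(-0.3) = (-0.3 - 0)/(-2 - 0) × (-0.3 - 2)/(-2 - 2) × (-0.3 - 4)/(-2 - 4) × (-0.3 - 6)/(-2 - 6) = 0.048677
L_1(-0.3) = (-0.3 - (-2))/(0 - (-2)) × (-0.3 - 2)/(0 - 2) × (-0.3 - 4)/(0 - 4) × (-0.3 - 6)/(0 - 6) = 1.103353
L_2(-0.3) = (-0.3 - (-2))/(2 - (-2)) × (-0.3 - 0)/(2 - 0) × (-0.3 - 4)/(2 - 4) × (-0.3 - 6)/(2 - 6) = -0.215873
L_3(-0.3) = (-0.3 - (-2))/(4 - (-2)) × (-0.3 - 0)/(4 - 0) × (-0.3 - 2)/(4 - 2) × (-0.3 - 6)/(4 - 6) = 0.076978
L_4(-0.3) = (-0.3 - (-2))/(6 - (-2)) × (-0.3 - 0)/(6 - 0) × (-0.3 - 2)/(6 - 2) × (-0.3 - 4)/(6 - 4) = -0.013135

P(-0.3) = 19×L_0(-0.3) + 0×L_1(-0.3) + 22×L_2(-0.3) + 15×L_3(-0.3) + (-15)×L_4(-0.3)
P(-0.3) = -2.472647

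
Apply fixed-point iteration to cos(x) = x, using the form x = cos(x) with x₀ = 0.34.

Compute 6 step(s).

Equation: cos(x) = x
Fixed-point form: x = cos(x)
x₀ = 0.34

x_1 = g(0.340000) = 0.942755
x_2 = g(0.942755) = 0.587561
x_3 = g(0.587561) = 0.832295
x_4 = g(0.832295) = 0.673180
x_5 = g(0.673180) = 0.781843
x_6 = g(0.781843) = 0.709616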